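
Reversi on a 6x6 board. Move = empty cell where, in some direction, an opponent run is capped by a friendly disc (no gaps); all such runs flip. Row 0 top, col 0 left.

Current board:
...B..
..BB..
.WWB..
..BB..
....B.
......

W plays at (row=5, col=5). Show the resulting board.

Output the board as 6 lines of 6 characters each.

Place W at (5,5); scan 8 dirs for brackets.
Dir NW: opp run (4,4) (3,3) capped by W -> flip
Dir N: first cell '.' (not opp) -> no flip
Dir NE: edge -> no flip
Dir W: first cell '.' (not opp) -> no flip
Dir E: edge -> no flip
Dir SW: edge -> no flip
Dir S: edge -> no flip
Dir SE: edge -> no flip
All flips: (3,3) (4,4)

Answer: ...B..
..BB..
.WWB..
..BW..
....W.
.....W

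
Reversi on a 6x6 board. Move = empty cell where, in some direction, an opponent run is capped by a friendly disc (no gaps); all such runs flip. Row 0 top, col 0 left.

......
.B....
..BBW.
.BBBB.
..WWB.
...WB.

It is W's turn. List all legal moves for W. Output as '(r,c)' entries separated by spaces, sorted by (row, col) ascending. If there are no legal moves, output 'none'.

Answer: (1,2) (1,3) (2,0) (2,1) (2,5) (3,5) (4,5) (5,5)

Derivation:
(0,0): no bracket -> illegal
(0,1): no bracket -> illegal
(0,2): no bracket -> illegal
(1,0): no bracket -> illegal
(1,2): flips 2 -> legal
(1,3): flips 2 -> legal
(1,4): no bracket -> illegal
(2,0): flips 1 -> legal
(2,1): flips 3 -> legal
(2,5): flips 1 -> legal
(3,0): no bracket -> illegal
(3,5): flips 1 -> legal
(4,0): no bracket -> illegal
(4,1): no bracket -> illegal
(4,5): flips 1 -> legal
(5,5): flips 1 -> legal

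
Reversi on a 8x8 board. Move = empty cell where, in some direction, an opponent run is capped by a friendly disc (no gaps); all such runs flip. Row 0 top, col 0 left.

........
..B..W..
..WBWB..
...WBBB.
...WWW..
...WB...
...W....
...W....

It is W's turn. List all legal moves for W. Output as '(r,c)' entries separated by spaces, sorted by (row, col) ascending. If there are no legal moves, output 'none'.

Answer: (0,1) (0,2) (1,3) (1,6) (2,6) (2,7) (3,7) (4,6) (5,5) (6,4) (6,5)

Derivation:
(0,1): flips 3 -> legal
(0,2): flips 1 -> legal
(0,3): no bracket -> illegal
(1,1): no bracket -> illegal
(1,3): flips 1 -> legal
(1,4): no bracket -> illegal
(1,6): flips 2 -> legal
(2,1): no bracket -> illegal
(2,6): flips 2 -> legal
(2,7): flips 1 -> legal
(3,2): no bracket -> illegal
(3,7): flips 3 -> legal
(4,6): flips 1 -> legal
(4,7): no bracket -> illegal
(5,5): flips 1 -> legal
(6,4): flips 1 -> legal
(6,5): flips 1 -> legal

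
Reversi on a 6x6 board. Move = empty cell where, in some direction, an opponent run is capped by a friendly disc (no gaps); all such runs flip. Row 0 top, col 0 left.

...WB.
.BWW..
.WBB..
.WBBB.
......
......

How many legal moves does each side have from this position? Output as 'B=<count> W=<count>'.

Answer: B=8 W=8

Derivation:
-- B to move --
(0,1): flips 1 -> legal
(0,2): flips 2 -> legal
(1,0): flips 1 -> legal
(1,4): flips 2 -> legal
(2,0): flips 1 -> legal
(2,4): no bracket -> illegal
(3,0): flips 1 -> legal
(4,0): flips 1 -> legal
(4,1): flips 2 -> legal
(4,2): no bracket -> illegal
B mobility = 8
-- W to move --
(0,0): no bracket -> illegal
(0,1): flips 1 -> legal
(0,2): no bracket -> illegal
(0,5): flips 1 -> legal
(1,0): flips 1 -> legal
(1,4): no bracket -> illegal
(1,5): no bracket -> illegal
(2,0): no bracket -> illegal
(2,4): flips 2 -> legal
(2,5): no bracket -> illegal
(3,5): flips 3 -> legal
(4,1): no bracket -> illegal
(4,2): flips 2 -> legal
(4,3): flips 3 -> legal
(4,4): no bracket -> illegal
(4,5): flips 2 -> legal
W mobility = 8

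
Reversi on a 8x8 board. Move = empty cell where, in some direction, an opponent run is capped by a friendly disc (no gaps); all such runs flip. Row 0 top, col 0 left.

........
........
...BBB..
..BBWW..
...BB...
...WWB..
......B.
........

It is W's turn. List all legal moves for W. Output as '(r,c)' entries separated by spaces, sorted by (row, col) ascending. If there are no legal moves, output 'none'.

(1,2): flips 1 -> legal
(1,3): flips 4 -> legal
(1,4): flips 1 -> legal
(1,5): flips 1 -> legal
(1,6): flips 1 -> legal
(2,1): flips 2 -> legal
(2,2): no bracket -> illegal
(2,6): no bracket -> illegal
(3,1): flips 2 -> legal
(3,6): no bracket -> illegal
(4,1): no bracket -> illegal
(4,2): no bracket -> illegal
(4,5): no bracket -> illegal
(4,6): no bracket -> illegal
(5,2): flips 1 -> legal
(5,6): flips 1 -> legal
(5,7): no bracket -> illegal
(6,4): no bracket -> illegal
(6,5): no bracket -> illegal
(6,7): no bracket -> illegal
(7,5): no bracket -> illegal
(7,6): no bracket -> illegal
(7,7): no bracket -> illegal

Answer: (1,2) (1,3) (1,4) (1,5) (1,6) (2,1) (3,1) (5,2) (5,6)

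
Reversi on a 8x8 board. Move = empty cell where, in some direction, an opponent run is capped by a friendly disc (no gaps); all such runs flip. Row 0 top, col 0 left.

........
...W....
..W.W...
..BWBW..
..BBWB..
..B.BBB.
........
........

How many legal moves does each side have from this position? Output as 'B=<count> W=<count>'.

Answer: B=7 W=9

Derivation:
-- B to move --
(0,2): no bracket -> illegal
(0,3): no bracket -> illegal
(0,4): no bracket -> illegal
(1,1): flips 3 -> legal
(1,2): flips 1 -> legal
(1,4): flips 1 -> legal
(1,5): flips 2 -> legal
(2,1): no bracket -> illegal
(2,3): flips 1 -> legal
(2,5): flips 1 -> legal
(2,6): no bracket -> illegal
(3,1): no bracket -> illegal
(3,6): flips 1 -> legal
(4,6): no bracket -> illegal
(5,3): no bracket -> illegal
B mobility = 7
-- W to move --
(2,1): no bracket -> illegal
(2,3): no bracket -> illegal
(2,5): no bracket -> illegal
(3,1): flips 1 -> legal
(3,6): no bracket -> illegal
(4,1): flips 2 -> legal
(4,6): flips 1 -> legal
(4,7): no bracket -> illegal
(5,1): flips 1 -> legal
(5,3): flips 1 -> legal
(5,7): no bracket -> illegal
(6,1): no bracket -> illegal
(6,2): flips 3 -> legal
(6,3): no bracket -> illegal
(6,4): flips 1 -> legal
(6,5): flips 2 -> legal
(6,6): flips 1 -> legal
(6,7): no bracket -> illegal
W mobility = 9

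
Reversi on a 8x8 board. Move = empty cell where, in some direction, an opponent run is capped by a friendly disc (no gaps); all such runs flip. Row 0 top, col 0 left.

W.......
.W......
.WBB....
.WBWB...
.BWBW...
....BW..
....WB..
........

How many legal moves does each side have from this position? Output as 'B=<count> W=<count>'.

-- B to move --
(0,1): flips 3 -> legal
(0,2): no bracket -> illegal
(1,0): flips 1 -> legal
(1,2): no bracket -> illegal
(2,0): flips 1 -> legal
(2,4): no bracket -> illegal
(3,0): flips 1 -> legal
(3,5): no bracket -> illegal
(4,0): flips 1 -> legal
(4,5): flips 2 -> legal
(4,6): no bracket -> illegal
(5,1): no bracket -> illegal
(5,2): flips 1 -> legal
(5,3): no bracket -> illegal
(5,6): flips 1 -> legal
(6,3): flips 1 -> legal
(6,6): flips 3 -> legal
(7,3): no bracket -> illegal
(7,4): flips 1 -> legal
(7,5): no bracket -> illegal
B mobility = 11
-- W to move --
(1,2): flips 2 -> legal
(1,3): flips 2 -> legal
(1,4): no bracket -> illegal
(2,4): flips 3 -> legal
(2,5): no bracket -> illegal
(3,0): no bracket -> illegal
(3,5): flips 1 -> legal
(4,0): flips 1 -> legal
(4,5): no bracket -> illegal
(5,0): no bracket -> illegal
(5,1): flips 1 -> legal
(5,2): no bracket -> illegal
(5,3): flips 2 -> legal
(5,6): no bracket -> illegal
(6,3): no bracket -> illegal
(6,6): flips 1 -> legal
(7,4): no bracket -> illegal
(7,5): flips 1 -> legal
(7,6): flips 4 -> legal
W mobility = 10

Answer: B=11 W=10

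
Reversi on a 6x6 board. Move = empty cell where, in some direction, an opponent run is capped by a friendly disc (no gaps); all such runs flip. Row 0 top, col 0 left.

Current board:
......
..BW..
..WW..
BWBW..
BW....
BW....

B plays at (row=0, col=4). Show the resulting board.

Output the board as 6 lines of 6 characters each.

Place B at (0,4); scan 8 dirs for brackets.
Dir NW: edge -> no flip
Dir N: edge -> no flip
Dir NE: edge -> no flip
Dir W: first cell '.' (not opp) -> no flip
Dir E: first cell '.' (not opp) -> no flip
Dir SW: opp run (1,3) (2,2) (3,1) capped by B -> flip
Dir S: first cell '.' (not opp) -> no flip
Dir SE: first cell '.' (not opp) -> no flip
All flips: (1,3) (2,2) (3,1)

Answer: ....B.
..BB..
..BW..
BBBW..
BW....
BW....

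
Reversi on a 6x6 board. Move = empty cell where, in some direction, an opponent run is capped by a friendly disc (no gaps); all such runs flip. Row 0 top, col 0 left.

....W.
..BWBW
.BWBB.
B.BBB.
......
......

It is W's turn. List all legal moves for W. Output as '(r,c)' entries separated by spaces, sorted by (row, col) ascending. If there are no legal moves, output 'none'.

Answer: (0,2) (1,1) (2,0) (2,5) (3,5) (4,2) (4,3) (4,4)

Derivation:
(0,1): no bracket -> illegal
(0,2): flips 1 -> legal
(0,3): no bracket -> illegal
(0,5): no bracket -> illegal
(1,0): no bracket -> illegal
(1,1): flips 1 -> legal
(2,0): flips 1 -> legal
(2,5): flips 2 -> legal
(3,1): no bracket -> illegal
(3,5): flips 1 -> legal
(4,0): no bracket -> illegal
(4,1): no bracket -> illegal
(4,2): flips 3 -> legal
(4,3): flips 2 -> legal
(4,4): flips 4 -> legal
(4,5): no bracket -> illegal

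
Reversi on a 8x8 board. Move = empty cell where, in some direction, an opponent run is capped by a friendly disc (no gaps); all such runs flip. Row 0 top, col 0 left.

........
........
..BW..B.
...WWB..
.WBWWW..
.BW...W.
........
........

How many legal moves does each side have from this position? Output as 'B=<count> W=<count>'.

-- B to move --
(1,2): no bracket -> illegal
(1,3): no bracket -> illegal
(1,4): no bracket -> illegal
(2,4): flips 2 -> legal
(2,5): no bracket -> illegal
(3,0): no bracket -> illegal
(3,1): flips 1 -> legal
(3,2): flips 2 -> legal
(3,6): no bracket -> illegal
(4,0): flips 1 -> legal
(4,6): flips 3 -> legal
(4,7): no bracket -> illegal
(5,0): no bracket -> illegal
(5,3): flips 2 -> legal
(5,4): no bracket -> illegal
(5,5): flips 3 -> legal
(5,7): no bracket -> illegal
(6,1): no bracket -> illegal
(6,2): flips 1 -> legal
(6,3): no bracket -> illegal
(6,5): no bracket -> illegal
(6,6): no bracket -> illegal
(6,7): no bracket -> illegal
B mobility = 8
-- W to move --
(1,1): flips 1 -> legal
(1,2): no bracket -> illegal
(1,3): no bracket -> illegal
(1,5): no bracket -> illegal
(1,6): no bracket -> illegal
(1,7): flips 2 -> legal
(2,1): flips 1 -> legal
(2,4): no bracket -> illegal
(2,5): flips 1 -> legal
(2,7): no bracket -> illegal
(3,1): no bracket -> illegal
(3,2): flips 1 -> legal
(3,6): flips 1 -> legal
(3,7): no bracket -> illegal
(4,0): no bracket -> illegal
(4,6): no bracket -> illegal
(5,0): flips 1 -> legal
(5,3): no bracket -> illegal
(6,0): flips 2 -> legal
(6,1): flips 1 -> legal
(6,2): no bracket -> illegal
W mobility = 9

Answer: B=8 W=9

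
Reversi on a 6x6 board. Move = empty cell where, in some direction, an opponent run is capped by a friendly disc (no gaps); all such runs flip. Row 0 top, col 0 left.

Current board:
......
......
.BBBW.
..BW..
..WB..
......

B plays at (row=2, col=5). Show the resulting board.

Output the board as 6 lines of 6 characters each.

Place B at (2,5); scan 8 dirs for brackets.
Dir NW: first cell '.' (not opp) -> no flip
Dir N: first cell '.' (not opp) -> no flip
Dir NE: edge -> no flip
Dir W: opp run (2,4) capped by B -> flip
Dir E: edge -> no flip
Dir SW: first cell '.' (not opp) -> no flip
Dir S: first cell '.' (not opp) -> no flip
Dir SE: edge -> no flip
All flips: (2,4)

Answer: ......
......
.BBBBB
..BW..
..WB..
......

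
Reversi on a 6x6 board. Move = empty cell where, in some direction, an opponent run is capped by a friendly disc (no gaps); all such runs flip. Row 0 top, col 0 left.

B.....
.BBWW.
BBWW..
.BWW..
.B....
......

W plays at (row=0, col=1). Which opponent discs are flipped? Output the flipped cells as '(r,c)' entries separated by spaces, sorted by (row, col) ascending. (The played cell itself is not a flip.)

Answer: (1,2)

Derivation:
Dir NW: edge -> no flip
Dir N: edge -> no flip
Dir NE: edge -> no flip
Dir W: opp run (0,0), next=edge -> no flip
Dir E: first cell '.' (not opp) -> no flip
Dir SW: first cell '.' (not opp) -> no flip
Dir S: opp run (1,1) (2,1) (3,1) (4,1), next='.' -> no flip
Dir SE: opp run (1,2) capped by W -> flip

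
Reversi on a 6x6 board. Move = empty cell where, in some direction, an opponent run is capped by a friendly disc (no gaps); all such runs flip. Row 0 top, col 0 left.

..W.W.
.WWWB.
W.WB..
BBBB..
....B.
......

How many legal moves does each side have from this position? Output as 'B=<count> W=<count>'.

Answer: B=5 W=7

Derivation:
-- B to move --
(0,0): flips 2 -> legal
(0,1): flips 1 -> legal
(0,3): flips 1 -> legal
(0,5): no bracket -> illegal
(1,0): flips 4 -> legal
(1,5): no bracket -> illegal
(2,1): flips 1 -> legal
(2,4): no bracket -> illegal
B mobility = 5
-- W to move --
(0,3): no bracket -> illegal
(0,5): no bracket -> illegal
(1,5): flips 1 -> legal
(2,1): no bracket -> illegal
(2,4): flips 2 -> legal
(2,5): no bracket -> illegal
(3,4): flips 1 -> legal
(3,5): no bracket -> illegal
(4,0): flips 2 -> legal
(4,1): no bracket -> illegal
(4,2): flips 2 -> legal
(4,3): flips 2 -> legal
(4,5): no bracket -> illegal
(5,3): no bracket -> illegal
(5,4): no bracket -> illegal
(5,5): flips 2 -> legal
W mobility = 7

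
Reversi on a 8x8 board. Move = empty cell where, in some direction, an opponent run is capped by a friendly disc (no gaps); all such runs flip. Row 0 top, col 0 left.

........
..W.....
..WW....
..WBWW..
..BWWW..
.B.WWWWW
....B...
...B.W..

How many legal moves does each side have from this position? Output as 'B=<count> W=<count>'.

Answer: B=9 W=4

Derivation:
-- B to move --
(0,1): no bracket -> illegal
(0,2): flips 3 -> legal
(0,3): no bracket -> illegal
(1,1): flips 1 -> legal
(1,3): flips 1 -> legal
(1,4): no bracket -> illegal
(2,1): no bracket -> illegal
(2,4): flips 3 -> legal
(2,5): no bracket -> illegal
(2,6): no bracket -> illegal
(3,1): flips 1 -> legal
(3,6): flips 2 -> legal
(4,1): no bracket -> illegal
(4,6): flips 4 -> legal
(4,7): no bracket -> illegal
(5,2): no bracket -> illegal
(6,2): no bracket -> illegal
(6,3): flips 2 -> legal
(6,5): no bracket -> illegal
(6,6): flips 2 -> legal
(6,7): no bracket -> illegal
(7,4): no bracket -> illegal
(7,6): no bracket -> illegal
B mobility = 9
-- W to move --
(2,4): no bracket -> illegal
(3,1): flips 1 -> legal
(4,0): no bracket -> illegal
(4,1): flips 1 -> legal
(5,0): no bracket -> illegal
(5,2): flips 1 -> legal
(6,0): no bracket -> illegal
(6,1): no bracket -> illegal
(6,2): no bracket -> illegal
(6,3): no bracket -> illegal
(6,5): no bracket -> illegal
(7,2): no bracket -> illegal
(7,4): flips 1 -> legal
W mobility = 4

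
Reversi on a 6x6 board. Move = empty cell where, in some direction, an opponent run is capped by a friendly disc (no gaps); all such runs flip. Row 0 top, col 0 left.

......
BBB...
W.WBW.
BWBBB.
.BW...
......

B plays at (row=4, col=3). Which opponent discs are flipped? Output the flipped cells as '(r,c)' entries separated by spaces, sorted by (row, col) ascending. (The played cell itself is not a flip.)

Dir NW: first cell 'B' (not opp) -> no flip
Dir N: first cell 'B' (not opp) -> no flip
Dir NE: first cell 'B' (not opp) -> no flip
Dir W: opp run (4,2) capped by B -> flip
Dir E: first cell '.' (not opp) -> no flip
Dir SW: first cell '.' (not opp) -> no flip
Dir S: first cell '.' (not opp) -> no flip
Dir SE: first cell '.' (not opp) -> no flip

Answer: (4,2)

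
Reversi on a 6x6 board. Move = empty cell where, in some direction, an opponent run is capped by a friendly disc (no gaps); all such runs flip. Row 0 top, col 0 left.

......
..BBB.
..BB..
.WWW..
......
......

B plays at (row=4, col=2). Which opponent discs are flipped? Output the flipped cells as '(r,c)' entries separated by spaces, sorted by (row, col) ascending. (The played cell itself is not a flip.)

Answer: (3,2)

Derivation:
Dir NW: opp run (3,1), next='.' -> no flip
Dir N: opp run (3,2) capped by B -> flip
Dir NE: opp run (3,3), next='.' -> no flip
Dir W: first cell '.' (not opp) -> no flip
Dir E: first cell '.' (not opp) -> no flip
Dir SW: first cell '.' (not opp) -> no flip
Dir S: first cell '.' (not opp) -> no flip
Dir SE: first cell '.' (not opp) -> no flip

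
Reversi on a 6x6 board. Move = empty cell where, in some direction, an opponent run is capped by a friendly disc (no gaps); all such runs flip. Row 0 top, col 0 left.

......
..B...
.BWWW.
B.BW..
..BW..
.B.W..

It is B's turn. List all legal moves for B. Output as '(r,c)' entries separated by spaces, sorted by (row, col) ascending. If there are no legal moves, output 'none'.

(1,1): no bracket -> illegal
(1,3): no bracket -> illegal
(1,4): flips 1 -> legal
(1,5): flips 2 -> legal
(2,5): flips 3 -> legal
(3,1): no bracket -> illegal
(3,4): flips 2 -> legal
(3,5): no bracket -> illegal
(4,4): flips 1 -> legal
(5,2): no bracket -> illegal
(5,4): flips 1 -> legal

Answer: (1,4) (1,5) (2,5) (3,4) (4,4) (5,4)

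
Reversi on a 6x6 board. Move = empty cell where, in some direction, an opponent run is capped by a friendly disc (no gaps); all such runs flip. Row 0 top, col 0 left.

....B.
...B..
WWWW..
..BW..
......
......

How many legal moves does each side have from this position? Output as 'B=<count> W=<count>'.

Answer: B=6 W=5

Derivation:
-- B to move --
(1,0): flips 1 -> legal
(1,1): no bracket -> illegal
(1,2): flips 1 -> legal
(1,4): flips 1 -> legal
(2,4): no bracket -> illegal
(3,0): no bracket -> illegal
(3,1): flips 1 -> legal
(3,4): flips 1 -> legal
(4,2): no bracket -> illegal
(4,3): flips 2 -> legal
(4,4): no bracket -> illegal
B mobility = 6
-- W to move --
(0,2): no bracket -> illegal
(0,3): flips 1 -> legal
(0,5): no bracket -> illegal
(1,2): no bracket -> illegal
(1,4): no bracket -> illegal
(1,5): no bracket -> illegal
(2,4): no bracket -> illegal
(3,1): flips 1 -> legal
(4,1): flips 1 -> legal
(4,2): flips 1 -> legal
(4,3): flips 1 -> legal
W mobility = 5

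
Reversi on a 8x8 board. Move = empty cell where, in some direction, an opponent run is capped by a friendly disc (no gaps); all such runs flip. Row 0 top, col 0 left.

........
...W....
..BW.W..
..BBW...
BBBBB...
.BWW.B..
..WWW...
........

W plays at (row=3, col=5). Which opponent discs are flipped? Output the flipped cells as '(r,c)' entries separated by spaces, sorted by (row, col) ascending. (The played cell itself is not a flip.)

Answer: (4,4)

Derivation:
Dir NW: first cell '.' (not opp) -> no flip
Dir N: first cell 'W' (not opp) -> no flip
Dir NE: first cell '.' (not opp) -> no flip
Dir W: first cell 'W' (not opp) -> no flip
Dir E: first cell '.' (not opp) -> no flip
Dir SW: opp run (4,4) capped by W -> flip
Dir S: first cell '.' (not opp) -> no flip
Dir SE: first cell '.' (not opp) -> no flip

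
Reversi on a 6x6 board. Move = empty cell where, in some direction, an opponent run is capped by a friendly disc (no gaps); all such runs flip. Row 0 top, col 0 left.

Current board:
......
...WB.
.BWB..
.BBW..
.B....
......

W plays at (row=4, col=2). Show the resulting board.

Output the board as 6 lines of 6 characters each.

Answer: ......
...WB.
.BWB..
.BWW..
.BW...
......

Derivation:
Place W at (4,2); scan 8 dirs for brackets.
Dir NW: opp run (3,1), next='.' -> no flip
Dir N: opp run (3,2) capped by W -> flip
Dir NE: first cell 'W' (not opp) -> no flip
Dir W: opp run (4,1), next='.' -> no flip
Dir E: first cell '.' (not opp) -> no flip
Dir SW: first cell '.' (not opp) -> no flip
Dir S: first cell '.' (not opp) -> no flip
Dir SE: first cell '.' (not opp) -> no flip
All flips: (3,2)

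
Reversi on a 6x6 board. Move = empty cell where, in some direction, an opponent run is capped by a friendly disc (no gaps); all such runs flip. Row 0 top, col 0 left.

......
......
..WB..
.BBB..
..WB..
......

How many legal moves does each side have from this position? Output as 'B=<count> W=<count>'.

-- B to move --
(1,1): flips 1 -> legal
(1,2): flips 1 -> legal
(1,3): flips 1 -> legal
(2,1): flips 1 -> legal
(4,1): flips 1 -> legal
(5,1): flips 1 -> legal
(5,2): flips 1 -> legal
(5,3): flips 1 -> legal
B mobility = 8
-- W to move --
(1,2): no bracket -> illegal
(1,3): no bracket -> illegal
(1,4): no bracket -> illegal
(2,0): flips 1 -> legal
(2,1): no bracket -> illegal
(2,4): flips 2 -> legal
(3,0): no bracket -> illegal
(3,4): no bracket -> illegal
(4,0): flips 1 -> legal
(4,1): no bracket -> illegal
(4,4): flips 2 -> legal
(5,2): no bracket -> illegal
(5,3): no bracket -> illegal
(5,4): no bracket -> illegal
W mobility = 4

Answer: B=8 W=4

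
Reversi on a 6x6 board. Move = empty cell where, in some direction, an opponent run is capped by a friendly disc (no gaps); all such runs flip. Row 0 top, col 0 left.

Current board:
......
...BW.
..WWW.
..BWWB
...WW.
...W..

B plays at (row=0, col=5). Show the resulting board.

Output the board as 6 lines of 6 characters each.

Place B at (0,5); scan 8 dirs for brackets.
Dir NW: edge -> no flip
Dir N: edge -> no flip
Dir NE: edge -> no flip
Dir W: first cell '.' (not opp) -> no flip
Dir E: edge -> no flip
Dir SW: opp run (1,4) (2,3) capped by B -> flip
Dir S: first cell '.' (not opp) -> no flip
Dir SE: edge -> no flip
All flips: (1,4) (2,3)

Answer: .....B
...BB.
..WBW.
..BWWB
...WW.
...W..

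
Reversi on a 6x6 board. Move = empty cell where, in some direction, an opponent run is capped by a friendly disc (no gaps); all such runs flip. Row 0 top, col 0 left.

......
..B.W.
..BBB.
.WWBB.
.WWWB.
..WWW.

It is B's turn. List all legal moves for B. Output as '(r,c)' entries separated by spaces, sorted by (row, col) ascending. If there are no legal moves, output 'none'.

Answer: (0,4) (0,5) (3,0) (4,0) (5,0) (5,1)

Derivation:
(0,3): no bracket -> illegal
(0,4): flips 1 -> legal
(0,5): flips 1 -> legal
(1,3): no bracket -> illegal
(1,5): no bracket -> illegal
(2,0): no bracket -> illegal
(2,1): no bracket -> illegal
(2,5): no bracket -> illegal
(3,0): flips 2 -> legal
(4,0): flips 4 -> legal
(4,5): no bracket -> illegal
(5,0): flips 2 -> legal
(5,1): flips 1 -> legal
(5,5): no bracket -> illegal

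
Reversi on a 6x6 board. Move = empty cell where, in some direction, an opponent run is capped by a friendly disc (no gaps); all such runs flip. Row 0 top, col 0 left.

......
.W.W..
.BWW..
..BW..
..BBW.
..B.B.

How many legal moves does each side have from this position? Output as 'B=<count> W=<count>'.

-- B to move --
(0,0): no bracket -> illegal
(0,1): flips 1 -> legal
(0,2): no bracket -> illegal
(0,3): flips 3 -> legal
(0,4): no bracket -> illegal
(1,0): no bracket -> illegal
(1,2): flips 1 -> legal
(1,4): flips 1 -> legal
(2,0): no bracket -> illegal
(2,4): flips 3 -> legal
(3,1): no bracket -> illegal
(3,4): flips 2 -> legal
(3,5): no bracket -> illegal
(4,5): flips 1 -> legal
(5,3): no bracket -> illegal
(5,5): no bracket -> illegal
B mobility = 7
-- W to move --
(1,0): no bracket -> illegal
(1,2): no bracket -> illegal
(2,0): flips 1 -> legal
(3,0): no bracket -> illegal
(3,1): flips 2 -> legal
(3,4): no bracket -> illegal
(4,1): flips 3 -> legal
(4,5): no bracket -> illegal
(5,1): flips 1 -> legal
(5,3): flips 1 -> legal
(5,5): no bracket -> illegal
W mobility = 5

Answer: B=7 W=5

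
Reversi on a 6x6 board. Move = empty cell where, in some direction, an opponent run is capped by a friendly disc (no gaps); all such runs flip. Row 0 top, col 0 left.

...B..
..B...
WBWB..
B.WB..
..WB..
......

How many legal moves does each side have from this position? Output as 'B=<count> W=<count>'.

Answer: B=6 W=8

Derivation:
-- B to move --
(1,0): flips 1 -> legal
(1,1): flips 1 -> legal
(1,3): no bracket -> illegal
(3,1): flips 1 -> legal
(4,1): flips 2 -> legal
(5,1): flips 1 -> legal
(5,2): flips 3 -> legal
(5,3): no bracket -> illegal
B mobility = 6
-- W to move --
(0,1): no bracket -> illegal
(0,2): flips 1 -> legal
(0,4): no bracket -> illegal
(1,0): flips 1 -> legal
(1,1): no bracket -> illegal
(1,3): no bracket -> illegal
(1,4): flips 1 -> legal
(2,4): flips 2 -> legal
(3,1): no bracket -> illegal
(3,4): flips 1 -> legal
(4,0): flips 1 -> legal
(4,1): no bracket -> illegal
(4,4): flips 2 -> legal
(5,2): no bracket -> illegal
(5,3): no bracket -> illegal
(5,4): flips 1 -> legal
W mobility = 8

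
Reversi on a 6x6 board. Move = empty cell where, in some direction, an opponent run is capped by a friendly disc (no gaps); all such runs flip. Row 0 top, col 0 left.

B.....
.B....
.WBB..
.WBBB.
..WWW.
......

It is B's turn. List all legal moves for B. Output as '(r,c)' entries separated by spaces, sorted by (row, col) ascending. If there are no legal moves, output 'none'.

Answer: (1,0) (2,0) (3,0) (4,0) (4,1) (5,1) (5,2) (5,3) (5,4) (5,5)

Derivation:
(1,0): flips 1 -> legal
(1,2): no bracket -> illegal
(2,0): flips 1 -> legal
(3,0): flips 1 -> legal
(3,5): no bracket -> illegal
(4,0): flips 1 -> legal
(4,1): flips 2 -> legal
(4,5): no bracket -> illegal
(5,1): flips 1 -> legal
(5,2): flips 2 -> legal
(5,3): flips 1 -> legal
(5,4): flips 2 -> legal
(5,5): flips 1 -> legal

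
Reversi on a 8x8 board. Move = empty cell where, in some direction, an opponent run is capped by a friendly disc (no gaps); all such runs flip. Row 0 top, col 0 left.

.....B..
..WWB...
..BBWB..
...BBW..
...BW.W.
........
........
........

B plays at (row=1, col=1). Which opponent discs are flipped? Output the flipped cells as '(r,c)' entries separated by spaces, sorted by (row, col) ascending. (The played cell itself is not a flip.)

Dir NW: first cell '.' (not opp) -> no flip
Dir N: first cell '.' (not opp) -> no flip
Dir NE: first cell '.' (not opp) -> no flip
Dir W: first cell '.' (not opp) -> no flip
Dir E: opp run (1,2) (1,3) capped by B -> flip
Dir SW: first cell '.' (not opp) -> no flip
Dir S: first cell '.' (not opp) -> no flip
Dir SE: first cell 'B' (not opp) -> no flip

Answer: (1,2) (1,3)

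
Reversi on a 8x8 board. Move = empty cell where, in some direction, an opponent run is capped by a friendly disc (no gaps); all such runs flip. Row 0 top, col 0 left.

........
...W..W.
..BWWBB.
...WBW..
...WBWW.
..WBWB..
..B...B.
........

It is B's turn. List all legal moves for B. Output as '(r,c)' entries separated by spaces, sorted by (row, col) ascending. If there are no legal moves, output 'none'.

Answer: (0,3) (0,4) (0,6) (0,7) (1,2) (1,4) (3,2) (3,6) (3,7) (4,2) (4,7) (5,1) (5,6) (6,1) (6,4)

Derivation:
(0,2): no bracket -> illegal
(0,3): flips 4 -> legal
(0,4): flips 1 -> legal
(0,5): no bracket -> illegal
(0,6): flips 1 -> legal
(0,7): flips 1 -> legal
(1,2): flips 1 -> legal
(1,4): flips 1 -> legal
(1,5): no bracket -> illegal
(1,7): no bracket -> illegal
(2,7): no bracket -> illegal
(3,2): flips 1 -> legal
(3,6): flips 1 -> legal
(3,7): flips 1 -> legal
(4,1): no bracket -> illegal
(4,2): flips 2 -> legal
(4,7): flips 2 -> legal
(5,1): flips 1 -> legal
(5,6): flips 1 -> legal
(5,7): no bracket -> illegal
(6,1): flips 2 -> legal
(6,3): no bracket -> illegal
(6,4): flips 1 -> legal
(6,5): no bracket -> illegal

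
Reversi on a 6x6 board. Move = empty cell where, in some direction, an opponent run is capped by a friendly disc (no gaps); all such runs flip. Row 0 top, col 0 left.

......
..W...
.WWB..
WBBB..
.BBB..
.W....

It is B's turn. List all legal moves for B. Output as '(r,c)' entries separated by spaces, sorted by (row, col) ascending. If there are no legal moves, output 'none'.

Answer: (0,1) (0,2) (1,0) (1,1) (1,3) (2,0)

Derivation:
(0,1): flips 1 -> legal
(0,2): flips 2 -> legal
(0,3): no bracket -> illegal
(1,0): flips 1 -> legal
(1,1): flips 2 -> legal
(1,3): flips 1 -> legal
(2,0): flips 2 -> legal
(4,0): no bracket -> illegal
(5,0): no bracket -> illegal
(5,2): no bracket -> illegal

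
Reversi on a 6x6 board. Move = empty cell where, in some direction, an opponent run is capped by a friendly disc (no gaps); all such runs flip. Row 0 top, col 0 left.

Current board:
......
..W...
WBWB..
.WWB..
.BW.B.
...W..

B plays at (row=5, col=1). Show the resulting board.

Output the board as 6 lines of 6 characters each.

Place B at (5,1); scan 8 dirs for brackets.
Dir NW: first cell '.' (not opp) -> no flip
Dir N: first cell 'B' (not opp) -> no flip
Dir NE: opp run (4,2) capped by B -> flip
Dir W: first cell '.' (not opp) -> no flip
Dir E: first cell '.' (not opp) -> no flip
Dir SW: edge -> no flip
Dir S: edge -> no flip
Dir SE: edge -> no flip
All flips: (4,2)

Answer: ......
..W...
WBWB..
.WWB..
.BB.B.
.B.W..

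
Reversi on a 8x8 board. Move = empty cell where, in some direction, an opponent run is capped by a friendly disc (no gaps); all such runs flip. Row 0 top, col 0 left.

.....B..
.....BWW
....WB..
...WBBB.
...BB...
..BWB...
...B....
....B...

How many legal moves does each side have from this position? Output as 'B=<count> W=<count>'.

Answer: B=9 W=10

Derivation:
-- B to move --
(0,6): no bracket -> illegal
(0,7): flips 1 -> legal
(1,3): flips 1 -> legal
(1,4): flips 1 -> legal
(2,2): flips 1 -> legal
(2,3): flips 2 -> legal
(2,6): no bracket -> illegal
(2,7): flips 1 -> legal
(3,2): flips 1 -> legal
(4,2): flips 2 -> legal
(6,2): flips 1 -> legal
(6,4): no bracket -> illegal
B mobility = 9
-- W to move --
(0,4): no bracket -> illegal
(0,6): flips 1 -> legal
(1,4): flips 1 -> legal
(2,3): no bracket -> illegal
(2,6): flips 3 -> legal
(2,7): no bracket -> illegal
(3,2): no bracket -> illegal
(3,7): flips 3 -> legal
(4,1): no bracket -> illegal
(4,2): no bracket -> illegal
(4,5): no bracket -> illegal
(4,6): flips 1 -> legal
(4,7): no bracket -> illegal
(5,1): flips 1 -> legal
(5,5): flips 2 -> legal
(6,1): flips 4 -> legal
(6,2): no bracket -> illegal
(6,4): flips 3 -> legal
(6,5): no bracket -> illegal
(7,2): no bracket -> illegal
(7,3): flips 1 -> legal
(7,5): no bracket -> illegal
W mobility = 10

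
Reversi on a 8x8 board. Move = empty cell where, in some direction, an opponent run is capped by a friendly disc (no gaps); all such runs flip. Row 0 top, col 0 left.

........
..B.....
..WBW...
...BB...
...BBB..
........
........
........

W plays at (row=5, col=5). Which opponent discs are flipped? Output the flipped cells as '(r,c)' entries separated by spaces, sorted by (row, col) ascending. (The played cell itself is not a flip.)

Dir NW: opp run (4,4) (3,3) capped by W -> flip
Dir N: opp run (4,5), next='.' -> no flip
Dir NE: first cell '.' (not opp) -> no flip
Dir W: first cell '.' (not opp) -> no flip
Dir E: first cell '.' (not opp) -> no flip
Dir SW: first cell '.' (not opp) -> no flip
Dir S: first cell '.' (not opp) -> no flip
Dir SE: first cell '.' (not opp) -> no flip

Answer: (3,3) (4,4)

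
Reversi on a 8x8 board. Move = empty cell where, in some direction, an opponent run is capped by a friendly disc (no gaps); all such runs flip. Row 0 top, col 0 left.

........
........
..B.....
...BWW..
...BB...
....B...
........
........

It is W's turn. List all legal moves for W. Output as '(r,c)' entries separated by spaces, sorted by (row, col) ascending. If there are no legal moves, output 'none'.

(1,1): no bracket -> illegal
(1,2): no bracket -> illegal
(1,3): no bracket -> illegal
(2,1): no bracket -> illegal
(2,3): no bracket -> illegal
(2,4): no bracket -> illegal
(3,1): no bracket -> illegal
(3,2): flips 1 -> legal
(4,2): no bracket -> illegal
(4,5): no bracket -> illegal
(5,2): flips 1 -> legal
(5,3): flips 1 -> legal
(5,5): no bracket -> illegal
(6,3): no bracket -> illegal
(6,4): flips 2 -> legal
(6,5): no bracket -> illegal

Answer: (3,2) (5,2) (5,3) (6,4)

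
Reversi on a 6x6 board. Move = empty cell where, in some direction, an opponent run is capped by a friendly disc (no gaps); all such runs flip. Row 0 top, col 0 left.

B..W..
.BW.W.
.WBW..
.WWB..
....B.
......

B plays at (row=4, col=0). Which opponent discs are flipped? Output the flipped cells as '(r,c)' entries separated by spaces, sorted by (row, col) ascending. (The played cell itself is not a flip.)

Answer: (3,1)

Derivation:
Dir NW: edge -> no flip
Dir N: first cell '.' (not opp) -> no flip
Dir NE: opp run (3,1) capped by B -> flip
Dir W: edge -> no flip
Dir E: first cell '.' (not opp) -> no flip
Dir SW: edge -> no flip
Dir S: first cell '.' (not opp) -> no flip
Dir SE: first cell '.' (not opp) -> no flip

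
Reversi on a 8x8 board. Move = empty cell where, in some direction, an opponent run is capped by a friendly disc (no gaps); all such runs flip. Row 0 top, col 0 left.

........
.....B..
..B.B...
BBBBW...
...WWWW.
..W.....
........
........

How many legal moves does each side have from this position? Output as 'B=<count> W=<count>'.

Answer: B=4 W=4

Derivation:
-- B to move --
(2,3): no bracket -> illegal
(2,5): no bracket -> illegal
(3,5): flips 1 -> legal
(3,6): no bracket -> illegal
(3,7): no bracket -> illegal
(4,1): no bracket -> illegal
(4,2): no bracket -> illegal
(4,7): no bracket -> illegal
(5,1): no bracket -> illegal
(5,3): flips 1 -> legal
(5,4): flips 3 -> legal
(5,5): flips 1 -> legal
(5,6): no bracket -> illegal
(5,7): no bracket -> illegal
(6,1): no bracket -> illegal
(6,2): no bracket -> illegal
(6,3): no bracket -> illegal
B mobility = 4
-- W to move --
(0,4): no bracket -> illegal
(0,5): no bracket -> illegal
(0,6): no bracket -> illegal
(1,1): flips 2 -> legal
(1,2): no bracket -> illegal
(1,3): no bracket -> illegal
(1,4): flips 1 -> legal
(1,6): no bracket -> illegal
(2,0): no bracket -> illegal
(2,1): flips 1 -> legal
(2,3): flips 1 -> legal
(2,5): no bracket -> illegal
(2,6): no bracket -> illegal
(3,5): no bracket -> illegal
(4,0): no bracket -> illegal
(4,1): no bracket -> illegal
(4,2): no bracket -> illegal
W mobility = 4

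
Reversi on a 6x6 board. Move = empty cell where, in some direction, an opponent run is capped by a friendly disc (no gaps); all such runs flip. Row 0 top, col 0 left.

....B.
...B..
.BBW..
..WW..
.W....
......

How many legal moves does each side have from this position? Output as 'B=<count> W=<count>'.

Answer: B=4 W=5

Derivation:
-- B to move --
(1,2): no bracket -> illegal
(1,4): no bracket -> illegal
(2,4): flips 1 -> legal
(3,0): no bracket -> illegal
(3,1): no bracket -> illegal
(3,4): no bracket -> illegal
(4,0): no bracket -> illegal
(4,2): flips 1 -> legal
(4,3): flips 3 -> legal
(4,4): flips 1 -> legal
(5,0): no bracket -> illegal
(5,1): no bracket -> illegal
(5,2): no bracket -> illegal
B mobility = 4
-- W to move --
(0,2): no bracket -> illegal
(0,3): flips 1 -> legal
(0,5): no bracket -> illegal
(1,0): flips 1 -> legal
(1,1): flips 1 -> legal
(1,2): flips 1 -> legal
(1,4): no bracket -> illegal
(1,5): no bracket -> illegal
(2,0): flips 2 -> legal
(2,4): no bracket -> illegal
(3,0): no bracket -> illegal
(3,1): no bracket -> illegal
W mobility = 5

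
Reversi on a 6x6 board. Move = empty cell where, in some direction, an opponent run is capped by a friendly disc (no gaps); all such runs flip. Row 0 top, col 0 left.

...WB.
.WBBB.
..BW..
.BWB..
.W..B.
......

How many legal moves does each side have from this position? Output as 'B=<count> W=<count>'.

Answer: B=8 W=10

Derivation:
-- B to move --
(0,0): flips 1 -> legal
(0,1): no bracket -> illegal
(0,2): flips 1 -> legal
(1,0): flips 1 -> legal
(2,0): no bracket -> illegal
(2,1): no bracket -> illegal
(2,4): flips 1 -> legal
(3,0): no bracket -> illegal
(3,4): flips 1 -> legal
(4,0): no bracket -> illegal
(4,2): flips 1 -> legal
(4,3): no bracket -> illegal
(5,0): flips 3 -> legal
(5,1): flips 1 -> legal
(5,2): no bracket -> illegal
B mobility = 8
-- W to move --
(0,1): flips 1 -> legal
(0,2): flips 2 -> legal
(0,5): flips 2 -> legal
(1,5): flips 3 -> legal
(2,0): no bracket -> illegal
(2,1): flips 3 -> legal
(2,4): no bracket -> illegal
(2,5): flips 1 -> legal
(3,0): flips 1 -> legal
(3,4): flips 1 -> legal
(3,5): no bracket -> illegal
(4,0): no bracket -> illegal
(4,2): no bracket -> illegal
(4,3): flips 1 -> legal
(4,5): no bracket -> illegal
(5,3): no bracket -> illegal
(5,4): no bracket -> illegal
(5,5): flips 3 -> legal
W mobility = 10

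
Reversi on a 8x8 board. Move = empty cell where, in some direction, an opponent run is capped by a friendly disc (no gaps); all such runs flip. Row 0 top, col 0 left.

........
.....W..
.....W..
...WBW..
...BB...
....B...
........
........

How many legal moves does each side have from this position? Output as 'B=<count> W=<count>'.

Answer: B=6 W=3

Derivation:
-- B to move --
(0,4): no bracket -> illegal
(0,5): no bracket -> illegal
(0,6): no bracket -> illegal
(1,4): no bracket -> illegal
(1,6): flips 1 -> legal
(2,2): flips 1 -> legal
(2,3): flips 1 -> legal
(2,4): no bracket -> illegal
(2,6): flips 1 -> legal
(3,2): flips 1 -> legal
(3,6): flips 1 -> legal
(4,2): no bracket -> illegal
(4,5): no bracket -> illegal
(4,6): no bracket -> illegal
B mobility = 6
-- W to move --
(2,3): no bracket -> illegal
(2,4): no bracket -> illegal
(3,2): no bracket -> illegal
(4,2): no bracket -> illegal
(4,5): no bracket -> illegal
(5,2): flips 2 -> legal
(5,3): flips 2 -> legal
(5,5): flips 1 -> legal
(6,3): no bracket -> illegal
(6,4): no bracket -> illegal
(6,5): no bracket -> illegal
W mobility = 3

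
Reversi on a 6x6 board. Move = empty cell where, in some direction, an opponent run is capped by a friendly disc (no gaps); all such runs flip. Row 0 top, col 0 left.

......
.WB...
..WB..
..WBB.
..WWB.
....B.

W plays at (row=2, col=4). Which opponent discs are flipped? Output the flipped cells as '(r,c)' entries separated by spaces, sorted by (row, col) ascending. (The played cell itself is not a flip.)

Dir NW: first cell '.' (not opp) -> no flip
Dir N: first cell '.' (not opp) -> no flip
Dir NE: first cell '.' (not opp) -> no flip
Dir W: opp run (2,3) capped by W -> flip
Dir E: first cell '.' (not opp) -> no flip
Dir SW: opp run (3,3) capped by W -> flip
Dir S: opp run (3,4) (4,4) (5,4), next=edge -> no flip
Dir SE: first cell '.' (not opp) -> no flip

Answer: (2,3) (3,3)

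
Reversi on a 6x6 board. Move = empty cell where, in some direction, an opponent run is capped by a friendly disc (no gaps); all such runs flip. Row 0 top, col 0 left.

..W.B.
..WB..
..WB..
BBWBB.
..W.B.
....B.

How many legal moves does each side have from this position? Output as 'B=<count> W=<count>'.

-- B to move --
(0,1): flips 1 -> legal
(0,3): no bracket -> illegal
(1,1): flips 2 -> legal
(2,1): flips 1 -> legal
(4,1): flips 1 -> legal
(4,3): no bracket -> illegal
(5,1): flips 1 -> legal
(5,2): no bracket -> illegal
(5,3): flips 1 -> legal
B mobility = 6
-- W to move --
(0,3): no bracket -> illegal
(0,5): no bracket -> illegal
(1,4): flips 2 -> legal
(1,5): no bracket -> illegal
(2,0): flips 1 -> legal
(2,1): no bracket -> illegal
(2,4): flips 3 -> legal
(2,5): no bracket -> illegal
(3,5): flips 2 -> legal
(4,0): flips 1 -> legal
(4,1): no bracket -> illegal
(4,3): no bracket -> illegal
(4,5): flips 2 -> legal
(5,3): no bracket -> illegal
(5,5): flips 2 -> legal
W mobility = 7

Answer: B=6 W=7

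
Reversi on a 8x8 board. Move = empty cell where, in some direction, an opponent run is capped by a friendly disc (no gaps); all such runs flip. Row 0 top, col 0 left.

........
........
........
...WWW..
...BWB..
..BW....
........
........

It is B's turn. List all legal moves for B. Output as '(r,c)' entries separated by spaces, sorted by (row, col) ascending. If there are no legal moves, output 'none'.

(2,2): no bracket -> illegal
(2,3): flips 2 -> legal
(2,4): no bracket -> illegal
(2,5): flips 2 -> legal
(2,6): no bracket -> illegal
(3,2): no bracket -> illegal
(3,6): no bracket -> illegal
(4,2): no bracket -> illegal
(4,6): no bracket -> illegal
(5,4): flips 1 -> legal
(5,5): no bracket -> illegal
(6,2): no bracket -> illegal
(6,3): flips 1 -> legal
(6,4): no bracket -> illegal

Answer: (2,3) (2,5) (5,4) (6,3)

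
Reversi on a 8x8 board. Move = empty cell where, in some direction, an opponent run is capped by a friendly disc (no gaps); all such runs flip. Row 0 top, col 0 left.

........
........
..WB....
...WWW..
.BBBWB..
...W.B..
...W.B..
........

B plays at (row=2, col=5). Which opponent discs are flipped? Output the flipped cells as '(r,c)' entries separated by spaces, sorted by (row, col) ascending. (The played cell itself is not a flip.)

Dir NW: first cell '.' (not opp) -> no flip
Dir N: first cell '.' (not opp) -> no flip
Dir NE: first cell '.' (not opp) -> no flip
Dir W: first cell '.' (not opp) -> no flip
Dir E: first cell '.' (not opp) -> no flip
Dir SW: opp run (3,4) capped by B -> flip
Dir S: opp run (3,5) capped by B -> flip
Dir SE: first cell '.' (not opp) -> no flip

Answer: (3,4) (3,5)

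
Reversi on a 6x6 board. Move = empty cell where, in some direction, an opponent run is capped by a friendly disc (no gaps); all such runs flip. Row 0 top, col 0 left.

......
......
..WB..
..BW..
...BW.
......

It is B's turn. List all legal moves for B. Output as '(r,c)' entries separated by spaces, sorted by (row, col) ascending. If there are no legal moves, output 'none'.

Answer: (1,2) (2,1) (3,4) (4,5)

Derivation:
(1,1): no bracket -> illegal
(1,2): flips 1 -> legal
(1,3): no bracket -> illegal
(2,1): flips 1 -> legal
(2,4): no bracket -> illegal
(3,1): no bracket -> illegal
(3,4): flips 1 -> legal
(3,5): no bracket -> illegal
(4,2): no bracket -> illegal
(4,5): flips 1 -> legal
(5,3): no bracket -> illegal
(5,4): no bracket -> illegal
(5,5): no bracket -> illegal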